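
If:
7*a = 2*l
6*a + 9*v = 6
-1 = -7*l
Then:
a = 2/49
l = 1/7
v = 94/147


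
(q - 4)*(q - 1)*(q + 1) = q^3 - 4*q^2 - q + 4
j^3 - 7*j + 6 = (j - 2)*(j - 1)*(j + 3)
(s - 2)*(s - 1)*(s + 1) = s^3 - 2*s^2 - s + 2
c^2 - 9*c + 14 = (c - 7)*(c - 2)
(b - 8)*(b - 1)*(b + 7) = b^3 - 2*b^2 - 55*b + 56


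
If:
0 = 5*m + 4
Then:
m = -4/5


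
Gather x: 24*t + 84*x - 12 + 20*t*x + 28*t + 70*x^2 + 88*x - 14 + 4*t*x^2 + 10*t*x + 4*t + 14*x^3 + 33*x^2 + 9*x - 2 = 56*t + 14*x^3 + x^2*(4*t + 103) + x*(30*t + 181) - 28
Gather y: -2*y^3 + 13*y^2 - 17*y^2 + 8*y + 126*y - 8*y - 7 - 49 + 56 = -2*y^3 - 4*y^2 + 126*y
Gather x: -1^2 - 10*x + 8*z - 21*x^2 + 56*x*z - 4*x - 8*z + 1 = -21*x^2 + x*(56*z - 14)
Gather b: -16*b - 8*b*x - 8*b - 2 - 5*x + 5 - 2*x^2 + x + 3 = b*(-8*x - 24) - 2*x^2 - 4*x + 6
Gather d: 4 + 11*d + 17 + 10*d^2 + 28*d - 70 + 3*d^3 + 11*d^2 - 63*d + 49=3*d^3 + 21*d^2 - 24*d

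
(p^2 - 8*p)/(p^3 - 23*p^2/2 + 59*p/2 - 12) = 2*p/(2*p^2 - 7*p + 3)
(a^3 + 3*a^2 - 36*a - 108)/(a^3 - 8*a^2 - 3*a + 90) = (a + 6)/(a - 5)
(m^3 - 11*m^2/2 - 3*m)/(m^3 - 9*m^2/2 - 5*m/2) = (m - 6)/(m - 5)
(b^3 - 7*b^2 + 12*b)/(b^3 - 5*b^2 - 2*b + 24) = b/(b + 2)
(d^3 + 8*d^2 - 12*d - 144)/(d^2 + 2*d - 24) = d + 6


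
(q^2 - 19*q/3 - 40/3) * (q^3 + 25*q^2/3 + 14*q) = q^5 + 2*q^4 - 469*q^3/9 - 1798*q^2/9 - 560*q/3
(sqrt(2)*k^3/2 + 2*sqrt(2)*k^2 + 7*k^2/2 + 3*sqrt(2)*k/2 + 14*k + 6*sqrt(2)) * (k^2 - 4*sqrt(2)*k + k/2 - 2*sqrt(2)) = sqrt(2)*k^5/2 - k^4/2 + 9*sqrt(2)*k^4/4 - 23*sqrt(2)*k^3/2 - 9*k^3/4 - 225*sqrt(2)*k^2/4 - 13*k^2 - 54*k - 25*sqrt(2)*k - 24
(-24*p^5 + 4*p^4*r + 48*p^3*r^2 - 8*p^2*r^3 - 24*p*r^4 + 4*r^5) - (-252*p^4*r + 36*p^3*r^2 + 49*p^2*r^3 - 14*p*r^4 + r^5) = -24*p^5 + 256*p^4*r + 12*p^3*r^2 - 57*p^2*r^3 - 10*p*r^4 + 3*r^5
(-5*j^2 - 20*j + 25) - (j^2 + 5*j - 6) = -6*j^2 - 25*j + 31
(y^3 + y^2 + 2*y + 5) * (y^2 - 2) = y^5 + y^4 + 3*y^2 - 4*y - 10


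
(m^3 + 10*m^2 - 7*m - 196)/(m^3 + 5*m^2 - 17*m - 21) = (m^2 + 3*m - 28)/(m^2 - 2*m - 3)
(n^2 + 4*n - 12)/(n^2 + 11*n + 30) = (n - 2)/(n + 5)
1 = 1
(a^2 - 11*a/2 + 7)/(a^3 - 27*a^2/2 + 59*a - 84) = (a - 2)/(a^2 - 10*a + 24)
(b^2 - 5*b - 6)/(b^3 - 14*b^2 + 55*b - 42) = (b + 1)/(b^2 - 8*b + 7)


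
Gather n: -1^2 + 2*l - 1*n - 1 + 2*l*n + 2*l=4*l + n*(2*l - 1) - 2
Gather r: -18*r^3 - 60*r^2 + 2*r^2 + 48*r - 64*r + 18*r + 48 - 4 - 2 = -18*r^3 - 58*r^2 + 2*r + 42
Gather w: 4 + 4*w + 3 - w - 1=3*w + 6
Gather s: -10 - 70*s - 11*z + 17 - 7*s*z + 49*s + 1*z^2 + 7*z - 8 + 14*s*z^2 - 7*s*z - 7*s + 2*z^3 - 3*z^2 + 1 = s*(14*z^2 - 14*z - 28) + 2*z^3 - 2*z^2 - 4*z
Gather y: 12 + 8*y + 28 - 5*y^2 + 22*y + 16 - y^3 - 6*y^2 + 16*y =-y^3 - 11*y^2 + 46*y + 56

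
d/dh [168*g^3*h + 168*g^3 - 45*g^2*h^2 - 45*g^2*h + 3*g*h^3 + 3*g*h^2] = 3*g*(56*g^2 - 30*g*h - 15*g + 3*h^2 + 2*h)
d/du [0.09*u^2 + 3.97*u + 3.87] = 0.18*u + 3.97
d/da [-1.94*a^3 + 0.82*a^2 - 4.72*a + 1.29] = -5.82*a^2 + 1.64*a - 4.72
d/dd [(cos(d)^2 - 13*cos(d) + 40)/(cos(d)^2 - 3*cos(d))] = 10*(-sin(d) - 12*sin(d)/cos(d)^2 + 8*tan(d))/(cos(d) - 3)^2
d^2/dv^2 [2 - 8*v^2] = -16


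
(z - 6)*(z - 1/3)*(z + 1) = z^3 - 16*z^2/3 - 13*z/3 + 2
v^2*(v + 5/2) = v^3 + 5*v^2/2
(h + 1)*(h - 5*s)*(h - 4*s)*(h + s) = h^4 - 8*h^3*s + h^3 + 11*h^2*s^2 - 8*h^2*s + 20*h*s^3 + 11*h*s^2 + 20*s^3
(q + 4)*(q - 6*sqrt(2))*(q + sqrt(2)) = q^3 - 5*sqrt(2)*q^2 + 4*q^2 - 20*sqrt(2)*q - 12*q - 48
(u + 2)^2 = u^2 + 4*u + 4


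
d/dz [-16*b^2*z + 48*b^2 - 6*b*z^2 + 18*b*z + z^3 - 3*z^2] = -16*b^2 - 12*b*z + 18*b + 3*z^2 - 6*z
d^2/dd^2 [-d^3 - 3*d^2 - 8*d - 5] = -6*d - 6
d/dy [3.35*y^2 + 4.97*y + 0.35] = 6.7*y + 4.97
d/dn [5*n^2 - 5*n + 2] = 10*n - 5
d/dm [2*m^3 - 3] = 6*m^2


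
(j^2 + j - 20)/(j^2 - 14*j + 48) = (j^2 + j - 20)/(j^2 - 14*j + 48)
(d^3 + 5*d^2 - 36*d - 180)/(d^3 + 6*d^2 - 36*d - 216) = (d + 5)/(d + 6)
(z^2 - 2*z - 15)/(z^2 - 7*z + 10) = (z + 3)/(z - 2)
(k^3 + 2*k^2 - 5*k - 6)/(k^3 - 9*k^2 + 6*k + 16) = (k + 3)/(k - 8)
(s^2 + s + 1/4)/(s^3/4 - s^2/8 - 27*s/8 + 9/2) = 2*(4*s^2 + 4*s + 1)/(2*s^3 - s^2 - 27*s + 36)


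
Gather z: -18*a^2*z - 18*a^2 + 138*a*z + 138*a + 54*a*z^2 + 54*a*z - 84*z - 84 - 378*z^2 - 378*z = -18*a^2 + 138*a + z^2*(54*a - 378) + z*(-18*a^2 + 192*a - 462) - 84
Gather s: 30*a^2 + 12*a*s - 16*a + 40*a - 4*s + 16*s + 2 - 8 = 30*a^2 + 24*a + s*(12*a + 12) - 6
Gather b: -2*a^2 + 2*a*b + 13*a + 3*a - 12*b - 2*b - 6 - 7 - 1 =-2*a^2 + 16*a + b*(2*a - 14) - 14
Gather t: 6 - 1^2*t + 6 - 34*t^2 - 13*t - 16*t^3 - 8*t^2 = -16*t^3 - 42*t^2 - 14*t + 12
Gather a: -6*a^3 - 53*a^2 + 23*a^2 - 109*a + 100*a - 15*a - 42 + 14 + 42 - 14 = -6*a^3 - 30*a^2 - 24*a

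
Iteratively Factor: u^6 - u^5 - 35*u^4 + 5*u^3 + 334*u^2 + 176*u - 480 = (u + 4)*(u^5 - 5*u^4 - 15*u^3 + 65*u^2 + 74*u - 120) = (u + 3)*(u + 4)*(u^4 - 8*u^3 + 9*u^2 + 38*u - 40) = (u + 2)*(u + 3)*(u + 4)*(u^3 - 10*u^2 + 29*u - 20) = (u - 1)*(u + 2)*(u + 3)*(u + 4)*(u^2 - 9*u + 20) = (u - 4)*(u - 1)*(u + 2)*(u + 3)*(u + 4)*(u - 5)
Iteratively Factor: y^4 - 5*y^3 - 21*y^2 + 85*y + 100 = (y + 4)*(y^3 - 9*y^2 + 15*y + 25) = (y + 1)*(y + 4)*(y^2 - 10*y + 25) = (y - 5)*(y + 1)*(y + 4)*(y - 5)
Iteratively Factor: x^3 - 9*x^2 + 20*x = (x)*(x^2 - 9*x + 20) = x*(x - 5)*(x - 4)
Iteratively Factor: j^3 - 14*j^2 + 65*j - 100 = (j - 5)*(j^2 - 9*j + 20) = (j - 5)*(j - 4)*(j - 5)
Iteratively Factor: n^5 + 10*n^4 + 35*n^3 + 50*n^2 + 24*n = (n + 4)*(n^4 + 6*n^3 + 11*n^2 + 6*n) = (n + 1)*(n + 4)*(n^3 + 5*n^2 + 6*n) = (n + 1)*(n + 3)*(n + 4)*(n^2 + 2*n) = (n + 1)*(n + 2)*(n + 3)*(n + 4)*(n)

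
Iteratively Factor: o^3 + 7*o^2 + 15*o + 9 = (o + 3)*(o^2 + 4*o + 3) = (o + 1)*(o + 3)*(o + 3)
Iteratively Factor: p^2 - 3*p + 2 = (p - 2)*(p - 1)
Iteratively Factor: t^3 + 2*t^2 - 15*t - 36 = (t + 3)*(t^2 - t - 12) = (t - 4)*(t + 3)*(t + 3)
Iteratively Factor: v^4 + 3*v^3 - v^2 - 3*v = (v - 1)*(v^3 + 4*v^2 + 3*v) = v*(v - 1)*(v^2 + 4*v + 3) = v*(v - 1)*(v + 1)*(v + 3)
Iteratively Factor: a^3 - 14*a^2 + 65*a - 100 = (a - 5)*(a^2 - 9*a + 20) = (a - 5)*(a - 4)*(a - 5)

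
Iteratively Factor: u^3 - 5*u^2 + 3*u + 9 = (u - 3)*(u^2 - 2*u - 3) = (u - 3)^2*(u + 1)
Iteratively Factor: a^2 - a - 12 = (a - 4)*(a + 3)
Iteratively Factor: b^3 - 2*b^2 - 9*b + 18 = (b - 3)*(b^2 + b - 6) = (b - 3)*(b - 2)*(b + 3)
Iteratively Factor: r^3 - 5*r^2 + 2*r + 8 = (r - 2)*(r^2 - 3*r - 4) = (r - 2)*(r + 1)*(r - 4)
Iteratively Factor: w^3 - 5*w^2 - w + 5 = (w + 1)*(w^2 - 6*w + 5) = (w - 1)*(w + 1)*(w - 5)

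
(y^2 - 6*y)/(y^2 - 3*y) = (y - 6)/(y - 3)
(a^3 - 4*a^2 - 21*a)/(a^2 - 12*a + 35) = a*(a + 3)/(a - 5)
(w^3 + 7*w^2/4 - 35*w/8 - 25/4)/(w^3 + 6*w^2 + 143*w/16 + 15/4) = 2*(2*w^2 + w - 10)/(4*w^2 + 19*w + 12)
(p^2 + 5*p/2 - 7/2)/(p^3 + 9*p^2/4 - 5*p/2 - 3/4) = 2*(2*p + 7)/(4*p^2 + 13*p + 3)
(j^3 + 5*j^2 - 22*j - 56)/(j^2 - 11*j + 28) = (j^2 + 9*j + 14)/(j - 7)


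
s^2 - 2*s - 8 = (s - 4)*(s + 2)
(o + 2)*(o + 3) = o^2 + 5*o + 6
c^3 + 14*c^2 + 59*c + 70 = (c + 2)*(c + 5)*(c + 7)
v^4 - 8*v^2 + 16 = (v - 2)^2*(v + 2)^2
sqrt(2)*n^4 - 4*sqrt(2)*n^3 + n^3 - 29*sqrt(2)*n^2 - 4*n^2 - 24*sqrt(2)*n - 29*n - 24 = (n - 8)*(n + 1)*(n + 3)*(sqrt(2)*n + 1)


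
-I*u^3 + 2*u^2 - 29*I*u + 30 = (u - 5*I)*(u + 6*I)*(-I*u + 1)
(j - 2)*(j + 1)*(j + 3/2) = j^3 + j^2/2 - 7*j/2 - 3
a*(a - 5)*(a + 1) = a^3 - 4*a^2 - 5*a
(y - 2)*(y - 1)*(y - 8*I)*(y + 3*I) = y^4 - 3*y^3 - 5*I*y^3 + 26*y^2 + 15*I*y^2 - 72*y - 10*I*y + 48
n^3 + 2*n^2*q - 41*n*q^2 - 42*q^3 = (n - 6*q)*(n + q)*(n + 7*q)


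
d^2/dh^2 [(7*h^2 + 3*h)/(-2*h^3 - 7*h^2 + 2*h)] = 2*(-28*h^3 - 36*h^2 - 210*h - 257)/(8*h^6 + 84*h^5 + 270*h^4 + 175*h^3 - 270*h^2 + 84*h - 8)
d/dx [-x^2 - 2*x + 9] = -2*x - 2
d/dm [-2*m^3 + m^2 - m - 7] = -6*m^2 + 2*m - 1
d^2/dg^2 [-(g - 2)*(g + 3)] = -2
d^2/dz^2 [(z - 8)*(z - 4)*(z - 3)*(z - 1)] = 12*z^2 - 96*z + 166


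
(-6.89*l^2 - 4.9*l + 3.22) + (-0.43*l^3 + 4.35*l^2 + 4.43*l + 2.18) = -0.43*l^3 - 2.54*l^2 - 0.470000000000001*l + 5.4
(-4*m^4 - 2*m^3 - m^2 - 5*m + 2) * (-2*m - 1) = 8*m^5 + 8*m^4 + 4*m^3 + 11*m^2 + m - 2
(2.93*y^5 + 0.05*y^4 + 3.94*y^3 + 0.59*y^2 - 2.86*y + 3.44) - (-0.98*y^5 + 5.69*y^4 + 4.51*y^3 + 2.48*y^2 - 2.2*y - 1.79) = 3.91*y^5 - 5.64*y^4 - 0.57*y^3 - 1.89*y^2 - 0.66*y + 5.23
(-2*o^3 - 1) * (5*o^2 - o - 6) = -10*o^5 + 2*o^4 + 12*o^3 - 5*o^2 + o + 6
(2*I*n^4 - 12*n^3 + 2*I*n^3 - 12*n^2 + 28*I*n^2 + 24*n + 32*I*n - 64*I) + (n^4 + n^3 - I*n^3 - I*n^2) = n^4 + 2*I*n^4 - 11*n^3 + I*n^3 - 12*n^2 + 27*I*n^2 + 24*n + 32*I*n - 64*I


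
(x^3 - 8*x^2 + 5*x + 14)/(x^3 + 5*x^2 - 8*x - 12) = (x - 7)/(x + 6)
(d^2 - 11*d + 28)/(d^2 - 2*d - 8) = (d - 7)/(d + 2)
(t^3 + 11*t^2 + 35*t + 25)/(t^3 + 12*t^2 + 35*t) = (t^2 + 6*t + 5)/(t*(t + 7))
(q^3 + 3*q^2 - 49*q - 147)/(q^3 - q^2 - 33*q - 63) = (q + 7)/(q + 3)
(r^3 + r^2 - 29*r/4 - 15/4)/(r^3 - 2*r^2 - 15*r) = (r^2 - 2*r - 5/4)/(r*(r - 5))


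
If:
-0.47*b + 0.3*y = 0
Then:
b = 0.638297872340426*y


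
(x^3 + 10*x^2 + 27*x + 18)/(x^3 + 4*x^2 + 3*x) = (x + 6)/x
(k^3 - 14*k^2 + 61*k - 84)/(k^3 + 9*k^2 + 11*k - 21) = (k^3 - 14*k^2 + 61*k - 84)/(k^3 + 9*k^2 + 11*k - 21)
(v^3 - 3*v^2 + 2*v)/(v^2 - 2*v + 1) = v*(v - 2)/(v - 1)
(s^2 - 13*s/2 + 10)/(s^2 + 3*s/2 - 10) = (s - 4)/(s + 4)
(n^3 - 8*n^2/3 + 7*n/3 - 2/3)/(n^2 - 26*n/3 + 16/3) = (n^2 - 2*n + 1)/(n - 8)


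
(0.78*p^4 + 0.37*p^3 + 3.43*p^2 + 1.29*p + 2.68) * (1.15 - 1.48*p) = -1.1544*p^5 + 0.3494*p^4 - 4.6509*p^3 + 2.0353*p^2 - 2.4829*p + 3.082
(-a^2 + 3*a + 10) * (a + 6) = -a^3 - 3*a^2 + 28*a + 60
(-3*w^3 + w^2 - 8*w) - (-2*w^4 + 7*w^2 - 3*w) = 2*w^4 - 3*w^3 - 6*w^2 - 5*w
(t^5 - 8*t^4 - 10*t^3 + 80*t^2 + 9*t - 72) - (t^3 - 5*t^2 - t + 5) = t^5 - 8*t^4 - 11*t^3 + 85*t^2 + 10*t - 77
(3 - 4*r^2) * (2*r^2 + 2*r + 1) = -8*r^4 - 8*r^3 + 2*r^2 + 6*r + 3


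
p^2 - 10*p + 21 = (p - 7)*(p - 3)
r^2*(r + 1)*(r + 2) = r^4 + 3*r^3 + 2*r^2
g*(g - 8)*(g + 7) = g^3 - g^2 - 56*g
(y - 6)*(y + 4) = y^2 - 2*y - 24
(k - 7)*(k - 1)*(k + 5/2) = k^3 - 11*k^2/2 - 13*k + 35/2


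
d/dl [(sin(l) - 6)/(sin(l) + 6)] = 12*cos(l)/(sin(l) + 6)^2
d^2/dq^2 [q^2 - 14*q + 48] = 2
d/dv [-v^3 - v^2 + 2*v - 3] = -3*v^2 - 2*v + 2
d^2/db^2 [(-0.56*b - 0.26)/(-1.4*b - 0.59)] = 0.0940799999999999/(1.4*b + 0.59)^3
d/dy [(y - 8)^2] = 2*y - 16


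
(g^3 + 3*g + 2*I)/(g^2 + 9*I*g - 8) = (g^2 - I*g + 2)/(g + 8*I)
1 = 1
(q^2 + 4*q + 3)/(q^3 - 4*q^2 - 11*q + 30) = (q + 1)/(q^2 - 7*q + 10)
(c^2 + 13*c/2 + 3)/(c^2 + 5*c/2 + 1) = (c + 6)/(c + 2)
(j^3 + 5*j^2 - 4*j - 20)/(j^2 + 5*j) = j - 4/j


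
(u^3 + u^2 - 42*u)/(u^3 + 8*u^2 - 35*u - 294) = u/(u + 7)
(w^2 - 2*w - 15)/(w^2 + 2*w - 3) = (w - 5)/(w - 1)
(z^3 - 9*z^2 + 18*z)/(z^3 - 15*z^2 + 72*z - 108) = z/(z - 6)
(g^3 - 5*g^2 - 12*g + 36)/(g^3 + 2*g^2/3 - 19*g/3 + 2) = 3*(g - 6)/(3*g - 1)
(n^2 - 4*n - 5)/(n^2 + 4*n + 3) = (n - 5)/(n + 3)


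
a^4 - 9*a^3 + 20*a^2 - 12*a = a*(a - 6)*(a - 2)*(a - 1)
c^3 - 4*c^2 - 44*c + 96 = (c - 8)*(c - 2)*(c + 6)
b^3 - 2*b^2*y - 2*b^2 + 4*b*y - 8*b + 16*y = (b - 4)*(b + 2)*(b - 2*y)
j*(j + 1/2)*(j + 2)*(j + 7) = j^4 + 19*j^3/2 + 37*j^2/2 + 7*j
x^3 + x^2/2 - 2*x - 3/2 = (x - 3/2)*(x + 1)^2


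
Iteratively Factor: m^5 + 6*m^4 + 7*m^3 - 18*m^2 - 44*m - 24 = (m + 3)*(m^4 + 3*m^3 - 2*m^2 - 12*m - 8) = (m + 1)*(m + 3)*(m^3 + 2*m^2 - 4*m - 8) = (m - 2)*(m + 1)*(m + 3)*(m^2 + 4*m + 4) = (m - 2)*(m + 1)*(m + 2)*(m + 3)*(m + 2)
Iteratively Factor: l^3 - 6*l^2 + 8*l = (l - 4)*(l^2 - 2*l) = (l - 4)*(l - 2)*(l)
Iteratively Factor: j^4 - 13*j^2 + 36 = (j - 2)*(j^3 + 2*j^2 - 9*j - 18) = (j - 3)*(j - 2)*(j^2 + 5*j + 6) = (j - 3)*(j - 2)*(j + 3)*(j + 2)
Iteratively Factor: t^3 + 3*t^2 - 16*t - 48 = (t - 4)*(t^2 + 7*t + 12) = (t - 4)*(t + 4)*(t + 3)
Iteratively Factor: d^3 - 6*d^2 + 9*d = (d - 3)*(d^2 - 3*d) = (d - 3)^2*(d)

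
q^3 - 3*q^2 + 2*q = q*(q - 2)*(q - 1)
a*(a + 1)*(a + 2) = a^3 + 3*a^2 + 2*a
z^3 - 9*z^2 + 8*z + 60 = (z - 6)*(z - 5)*(z + 2)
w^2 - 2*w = w*(w - 2)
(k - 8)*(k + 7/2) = k^2 - 9*k/2 - 28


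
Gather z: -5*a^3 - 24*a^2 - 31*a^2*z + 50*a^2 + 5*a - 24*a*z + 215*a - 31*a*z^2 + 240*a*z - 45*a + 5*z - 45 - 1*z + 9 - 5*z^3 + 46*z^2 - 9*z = -5*a^3 + 26*a^2 + 175*a - 5*z^3 + z^2*(46 - 31*a) + z*(-31*a^2 + 216*a - 5) - 36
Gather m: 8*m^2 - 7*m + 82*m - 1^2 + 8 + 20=8*m^2 + 75*m + 27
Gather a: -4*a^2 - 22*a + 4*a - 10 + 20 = -4*a^2 - 18*a + 10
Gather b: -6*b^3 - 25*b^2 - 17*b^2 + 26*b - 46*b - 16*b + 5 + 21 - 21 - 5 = -6*b^3 - 42*b^2 - 36*b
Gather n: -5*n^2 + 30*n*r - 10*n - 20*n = -5*n^2 + n*(30*r - 30)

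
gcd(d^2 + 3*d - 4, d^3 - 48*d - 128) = d + 4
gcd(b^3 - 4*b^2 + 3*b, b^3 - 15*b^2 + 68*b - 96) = b - 3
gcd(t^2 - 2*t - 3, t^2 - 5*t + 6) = t - 3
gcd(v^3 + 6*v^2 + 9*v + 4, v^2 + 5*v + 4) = v^2 + 5*v + 4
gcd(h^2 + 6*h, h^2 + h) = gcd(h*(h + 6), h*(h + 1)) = h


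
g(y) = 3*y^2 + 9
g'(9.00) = 54.00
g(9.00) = 252.00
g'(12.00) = 72.00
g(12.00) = 441.00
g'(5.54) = 33.24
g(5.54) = 101.07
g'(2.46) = 14.76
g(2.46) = 27.15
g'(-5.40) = -32.40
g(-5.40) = 96.48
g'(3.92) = 23.52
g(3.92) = 55.10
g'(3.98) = 23.88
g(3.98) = 56.52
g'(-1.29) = -7.74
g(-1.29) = 13.99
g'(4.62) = 27.72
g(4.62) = 73.03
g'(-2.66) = -15.96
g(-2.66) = 30.23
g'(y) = 6*y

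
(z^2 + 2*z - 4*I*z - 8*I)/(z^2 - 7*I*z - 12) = (z + 2)/(z - 3*I)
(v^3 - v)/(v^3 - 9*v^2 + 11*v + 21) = v*(v - 1)/(v^2 - 10*v + 21)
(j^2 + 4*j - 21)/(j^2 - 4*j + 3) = (j + 7)/(j - 1)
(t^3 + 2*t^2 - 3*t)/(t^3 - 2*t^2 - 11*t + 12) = t/(t - 4)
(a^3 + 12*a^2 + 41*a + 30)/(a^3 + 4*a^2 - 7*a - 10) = (a + 6)/(a - 2)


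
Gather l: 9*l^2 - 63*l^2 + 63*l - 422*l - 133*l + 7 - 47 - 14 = -54*l^2 - 492*l - 54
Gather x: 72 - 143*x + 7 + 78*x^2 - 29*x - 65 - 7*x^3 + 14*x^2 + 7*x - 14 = -7*x^3 + 92*x^2 - 165*x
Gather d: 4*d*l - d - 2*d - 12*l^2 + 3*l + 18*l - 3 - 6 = d*(4*l - 3) - 12*l^2 + 21*l - 9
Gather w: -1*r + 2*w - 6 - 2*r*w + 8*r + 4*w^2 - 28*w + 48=7*r + 4*w^2 + w*(-2*r - 26) + 42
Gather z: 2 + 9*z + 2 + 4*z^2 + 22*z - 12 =4*z^2 + 31*z - 8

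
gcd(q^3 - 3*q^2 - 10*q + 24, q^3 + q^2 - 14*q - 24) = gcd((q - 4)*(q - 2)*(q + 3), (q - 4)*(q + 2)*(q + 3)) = q^2 - q - 12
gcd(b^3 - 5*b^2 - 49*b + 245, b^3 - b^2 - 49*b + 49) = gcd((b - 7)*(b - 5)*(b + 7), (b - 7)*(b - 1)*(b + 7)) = b^2 - 49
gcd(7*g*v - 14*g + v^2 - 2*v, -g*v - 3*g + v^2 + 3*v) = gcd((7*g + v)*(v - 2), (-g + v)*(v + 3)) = 1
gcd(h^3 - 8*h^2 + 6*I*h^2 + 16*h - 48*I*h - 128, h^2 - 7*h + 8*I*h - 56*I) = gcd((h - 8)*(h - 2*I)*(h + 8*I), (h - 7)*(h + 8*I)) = h + 8*I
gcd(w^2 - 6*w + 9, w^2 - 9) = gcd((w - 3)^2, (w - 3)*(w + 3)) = w - 3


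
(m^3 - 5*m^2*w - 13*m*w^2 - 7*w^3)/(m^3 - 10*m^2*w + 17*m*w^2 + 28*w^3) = (-m - w)/(-m + 4*w)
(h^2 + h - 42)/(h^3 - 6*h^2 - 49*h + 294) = 1/(h - 7)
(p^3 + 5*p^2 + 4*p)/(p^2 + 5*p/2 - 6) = 2*p*(p + 1)/(2*p - 3)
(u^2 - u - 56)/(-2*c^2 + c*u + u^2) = (u^2 - u - 56)/(-2*c^2 + c*u + u^2)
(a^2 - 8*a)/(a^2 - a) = (a - 8)/(a - 1)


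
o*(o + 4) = o^2 + 4*o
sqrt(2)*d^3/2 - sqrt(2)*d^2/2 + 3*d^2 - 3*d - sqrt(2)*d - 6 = (d - 2)*(d + 3*sqrt(2))*(sqrt(2)*d/2 + sqrt(2)/2)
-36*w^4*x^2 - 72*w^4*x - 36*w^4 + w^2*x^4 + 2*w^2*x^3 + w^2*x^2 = (-6*w + x)*(6*w + x)*(w*x + w)^2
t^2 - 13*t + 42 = (t - 7)*(t - 6)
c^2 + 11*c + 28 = (c + 4)*(c + 7)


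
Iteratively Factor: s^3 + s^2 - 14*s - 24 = (s + 3)*(s^2 - 2*s - 8) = (s - 4)*(s + 3)*(s + 2)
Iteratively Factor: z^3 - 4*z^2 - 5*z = (z + 1)*(z^2 - 5*z) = (z - 5)*(z + 1)*(z)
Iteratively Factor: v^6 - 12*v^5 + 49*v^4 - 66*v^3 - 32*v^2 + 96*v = (v)*(v^5 - 12*v^4 + 49*v^3 - 66*v^2 - 32*v + 96) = v*(v - 4)*(v^4 - 8*v^3 + 17*v^2 + 2*v - 24) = v*(v - 4)*(v - 2)*(v^3 - 6*v^2 + 5*v + 12) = v*(v - 4)*(v - 2)*(v + 1)*(v^2 - 7*v + 12) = v*(v - 4)^2*(v - 2)*(v + 1)*(v - 3)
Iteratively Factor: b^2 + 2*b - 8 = (b - 2)*(b + 4)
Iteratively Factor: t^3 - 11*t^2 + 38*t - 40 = (t - 4)*(t^2 - 7*t + 10) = (t - 5)*(t - 4)*(t - 2)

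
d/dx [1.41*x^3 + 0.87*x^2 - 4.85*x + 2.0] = 4.23*x^2 + 1.74*x - 4.85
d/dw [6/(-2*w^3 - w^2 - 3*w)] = 6*(6*w^2 + 2*w + 3)/(w^2*(2*w^2 + w + 3)^2)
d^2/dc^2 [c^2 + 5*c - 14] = 2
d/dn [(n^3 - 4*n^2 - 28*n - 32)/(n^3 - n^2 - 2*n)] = (3*n^4 + 52*n^3 + 76*n^2 - 64*n - 64)/(n^2*(n^4 - 2*n^3 - 3*n^2 + 4*n + 4))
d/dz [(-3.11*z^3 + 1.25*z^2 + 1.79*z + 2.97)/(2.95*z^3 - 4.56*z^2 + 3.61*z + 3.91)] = (10.4941*z^4 - 33.0152*z^3 - 50.0899*z^2 + 36.8614*z - 3.7228)/(8.7025*z^6 - 26.904*z^5 + 42.0926*z^4 - 9.85419999999999*z^3 - 22.6271*z^2 + 28.2302*z + 15.2881)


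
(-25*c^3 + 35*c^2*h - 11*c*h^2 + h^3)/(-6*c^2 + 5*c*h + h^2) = (25*c^2 - 10*c*h + h^2)/(6*c + h)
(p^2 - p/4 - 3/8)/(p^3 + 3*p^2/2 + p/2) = (p - 3/4)/(p*(p + 1))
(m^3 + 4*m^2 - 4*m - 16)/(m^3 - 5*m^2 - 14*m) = (m^2 + 2*m - 8)/(m*(m - 7))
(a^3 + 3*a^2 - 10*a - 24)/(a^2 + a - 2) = (a^2 + a - 12)/(a - 1)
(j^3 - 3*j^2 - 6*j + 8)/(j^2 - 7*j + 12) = (j^2 + j - 2)/(j - 3)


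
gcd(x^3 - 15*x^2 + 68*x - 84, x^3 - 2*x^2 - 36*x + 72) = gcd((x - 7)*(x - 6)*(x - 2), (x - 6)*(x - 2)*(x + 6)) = x^2 - 8*x + 12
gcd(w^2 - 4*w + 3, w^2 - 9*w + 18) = w - 3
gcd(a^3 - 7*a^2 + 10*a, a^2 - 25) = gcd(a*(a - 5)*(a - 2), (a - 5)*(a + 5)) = a - 5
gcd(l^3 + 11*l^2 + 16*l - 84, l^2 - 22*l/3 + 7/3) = 1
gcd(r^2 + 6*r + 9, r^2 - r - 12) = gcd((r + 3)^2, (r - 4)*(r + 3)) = r + 3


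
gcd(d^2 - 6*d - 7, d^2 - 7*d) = d - 7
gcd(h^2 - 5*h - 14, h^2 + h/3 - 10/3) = h + 2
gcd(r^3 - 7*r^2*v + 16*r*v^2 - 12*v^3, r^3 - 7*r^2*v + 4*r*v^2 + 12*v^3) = r - 2*v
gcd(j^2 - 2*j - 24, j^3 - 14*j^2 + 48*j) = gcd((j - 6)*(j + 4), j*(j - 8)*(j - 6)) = j - 6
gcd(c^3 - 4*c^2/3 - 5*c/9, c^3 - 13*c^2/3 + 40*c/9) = c^2 - 5*c/3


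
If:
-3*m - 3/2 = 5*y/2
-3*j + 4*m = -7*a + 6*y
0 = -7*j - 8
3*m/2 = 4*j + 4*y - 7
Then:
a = 374/147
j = -8/7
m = -326/147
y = 101/49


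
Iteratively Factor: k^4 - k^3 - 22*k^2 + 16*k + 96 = (k + 4)*(k^3 - 5*k^2 - 2*k + 24) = (k - 3)*(k + 4)*(k^2 - 2*k - 8) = (k - 4)*(k - 3)*(k + 4)*(k + 2)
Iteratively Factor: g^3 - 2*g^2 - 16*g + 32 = (g + 4)*(g^2 - 6*g + 8) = (g - 4)*(g + 4)*(g - 2)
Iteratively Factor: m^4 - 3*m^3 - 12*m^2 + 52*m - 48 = (m - 2)*(m^3 - m^2 - 14*m + 24) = (m - 2)^2*(m^2 + m - 12) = (m - 3)*(m - 2)^2*(m + 4)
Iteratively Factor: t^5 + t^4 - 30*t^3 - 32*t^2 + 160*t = (t + 4)*(t^4 - 3*t^3 - 18*t^2 + 40*t) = (t - 5)*(t + 4)*(t^3 + 2*t^2 - 8*t) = (t - 5)*(t + 4)^2*(t^2 - 2*t) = t*(t - 5)*(t + 4)^2*(t - 2)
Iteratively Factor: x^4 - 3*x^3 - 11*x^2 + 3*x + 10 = (x + 2)*(x^3 - 5*x^2 - x + 5) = (x + 1)*(x + 2)*(x^2 - 6*x + 5) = (x - 5)*(x + 1)*(x + 2)*(x - 1)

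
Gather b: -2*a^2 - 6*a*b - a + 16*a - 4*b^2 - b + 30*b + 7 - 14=-2*a^2 + 15*a - 4*b^2 + b*(29 - 6*a) - 7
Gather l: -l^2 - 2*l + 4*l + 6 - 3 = -l^2 + 2*l + 3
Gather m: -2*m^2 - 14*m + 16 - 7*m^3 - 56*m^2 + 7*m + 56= -7*m^3 - 58*m^2 - 7*m + 72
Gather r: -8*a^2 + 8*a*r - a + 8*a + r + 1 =-8*a^2 + 7*a + r*(8*a + 1) + 1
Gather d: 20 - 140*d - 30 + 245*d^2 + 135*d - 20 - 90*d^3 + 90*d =-90*d^3 + 245*d^2 + 85*d - 30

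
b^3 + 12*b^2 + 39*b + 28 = (b + 1)*(b + 4)*(b + 7)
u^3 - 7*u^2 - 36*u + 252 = (u - 7)*(u - 6)*(u + 6)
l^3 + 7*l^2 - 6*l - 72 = (l - 3)*(l + 4)*(l + 6)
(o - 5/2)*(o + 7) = o^2 + 9*o/2 - 35/2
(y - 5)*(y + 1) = y^2 - 4*y - 5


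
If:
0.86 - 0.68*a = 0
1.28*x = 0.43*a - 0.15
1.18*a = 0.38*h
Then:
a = 1.26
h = 3.93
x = 0.31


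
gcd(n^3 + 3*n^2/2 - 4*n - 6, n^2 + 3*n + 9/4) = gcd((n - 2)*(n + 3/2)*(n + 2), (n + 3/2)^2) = n + 3/2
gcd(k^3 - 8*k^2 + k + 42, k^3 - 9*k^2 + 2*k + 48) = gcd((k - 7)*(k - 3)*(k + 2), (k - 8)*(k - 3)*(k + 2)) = k^2 - k - 6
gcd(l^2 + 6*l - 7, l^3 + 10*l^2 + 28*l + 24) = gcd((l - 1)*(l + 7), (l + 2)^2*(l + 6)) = 1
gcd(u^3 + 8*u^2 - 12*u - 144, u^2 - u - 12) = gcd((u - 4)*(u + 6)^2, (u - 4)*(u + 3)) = u - 4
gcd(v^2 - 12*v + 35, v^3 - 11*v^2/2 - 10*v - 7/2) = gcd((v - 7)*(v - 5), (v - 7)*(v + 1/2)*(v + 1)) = v - 7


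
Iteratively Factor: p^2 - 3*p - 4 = (p + 1)*(p - 4)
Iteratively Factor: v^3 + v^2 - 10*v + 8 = (v - 2)*(v^2 + 3*v - 4) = (v - 2)*(v + 4)*(v - 1)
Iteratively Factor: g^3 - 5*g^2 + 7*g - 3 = (g - 1)*(g^2 - 4*g + 3) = (g - 3)*(g - 1)*(g - 1)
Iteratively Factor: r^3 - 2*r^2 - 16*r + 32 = (r + 4)*(r^2 - 6*r + 8) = (r - 2)*(r + 4)*(r - 4)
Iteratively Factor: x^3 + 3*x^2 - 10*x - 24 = (x + 4)*(x^2 - x - 6) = (x + 2)*(x + 4)*(x - 3)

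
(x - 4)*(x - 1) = x^2 - 5*x + 4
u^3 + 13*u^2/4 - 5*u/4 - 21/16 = (u - 3/4)*(u + 1/2)*(u + 7/2)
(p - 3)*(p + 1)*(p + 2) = p^3 - 7*p - 6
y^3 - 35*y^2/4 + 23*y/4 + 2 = (y - 8)*(y - 1)*(y + 1/4)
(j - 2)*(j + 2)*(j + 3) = j^3 + 3*j^2 - 4*j - 12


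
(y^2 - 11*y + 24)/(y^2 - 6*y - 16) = (y - 3)/(y + 2)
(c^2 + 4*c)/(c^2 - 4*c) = (c + 4)/(c - 4)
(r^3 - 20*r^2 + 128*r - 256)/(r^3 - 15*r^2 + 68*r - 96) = (r - 8)/(r - 3)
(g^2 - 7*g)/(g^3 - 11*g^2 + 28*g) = 1/(g - 4)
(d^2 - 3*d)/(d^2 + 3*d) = (d - 3)/(d + 3)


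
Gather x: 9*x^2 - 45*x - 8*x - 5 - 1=9*x^2 - 53*x - 6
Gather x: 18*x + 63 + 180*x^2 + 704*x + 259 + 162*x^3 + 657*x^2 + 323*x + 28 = 162*x^3 + 837*x^2 + 1045*x + 350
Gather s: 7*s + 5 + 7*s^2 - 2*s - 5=7*s^2 + 5*s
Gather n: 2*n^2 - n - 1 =2*n^2 - n - 1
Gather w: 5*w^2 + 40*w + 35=5*w^2 + 40*w + 35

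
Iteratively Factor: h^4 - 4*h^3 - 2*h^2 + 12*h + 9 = (h - 3)*(h^3 - h^2 - 5*h - 3) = (h - 3)*(h + 1)*(h^2 - 2*h - 3) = (h - 3)^2*(h + 1)*(h + 1)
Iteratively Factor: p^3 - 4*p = (p + 2)*(p^2 - 2*p) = (p - 2)*(p + 2)*(p)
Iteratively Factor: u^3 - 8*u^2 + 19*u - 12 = (u - 1)*(u^2 - 7*u + 12) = (u - 3)*(u - 1)*(u - 4)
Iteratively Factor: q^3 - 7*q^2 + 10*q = (q - 2)*(q^2 - 5*q) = (q - 5)*(q - 2)*(q)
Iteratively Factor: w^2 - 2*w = (w)*(w - 2)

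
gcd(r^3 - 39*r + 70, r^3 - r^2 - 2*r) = r - 2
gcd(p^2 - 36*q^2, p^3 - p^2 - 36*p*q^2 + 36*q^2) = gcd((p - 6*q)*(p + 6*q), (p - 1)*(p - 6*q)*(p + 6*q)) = p^2 - 36*q^2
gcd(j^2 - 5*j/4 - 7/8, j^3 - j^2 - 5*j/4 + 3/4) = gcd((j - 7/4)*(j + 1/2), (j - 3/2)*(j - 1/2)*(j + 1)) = 1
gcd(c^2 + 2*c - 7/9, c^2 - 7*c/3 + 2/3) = c - 1/3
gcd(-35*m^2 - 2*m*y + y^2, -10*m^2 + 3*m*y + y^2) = 5*m + y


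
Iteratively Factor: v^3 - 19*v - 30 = (v + 3)*(v^2 - 3*v - 10) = (v - 5)*(v + 3)*(v + 2)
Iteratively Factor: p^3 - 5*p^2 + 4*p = (p - 1)*(p^2 - 4*p) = p*(p - 1)*(p - 4)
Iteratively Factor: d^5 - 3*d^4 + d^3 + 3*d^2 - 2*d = (d + 1)*(d^4 - 4*d^3 + 5*d^2 - 2*d) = (d - 2)*(d + 1)*(d^3 - 2*d^2 + d) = (d - 2)*(d - 1)*(d + 1)*(d^2 - d) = d*(d - 2)*(d - 1)*(d + 1)*(d - 1)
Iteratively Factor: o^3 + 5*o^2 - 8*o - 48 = (o + 4)*(o^2 + o - 12) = (o + 4)^2*(o - 3)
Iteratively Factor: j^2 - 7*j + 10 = (j - 2)*(j - 5)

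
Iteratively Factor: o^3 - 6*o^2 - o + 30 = (o - 5)*(o^2 - o - 6) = (o - 5)*(o - 3)*(o + 2)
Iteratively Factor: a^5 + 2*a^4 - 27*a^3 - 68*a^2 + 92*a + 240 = (a - 2)*(a^4 + 4*a^3 - 19*a^2 - 106*a - 120) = (a - 5)*(a - 2)*(a^3 + 9*a^2 + 26*a + 24) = (a - 5)*(a - 2)*(a + 3)*(a^2 + 6*a + 8) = (a - 5)*(a - 2)*(a + 2)*(a + 3)*(a + 4)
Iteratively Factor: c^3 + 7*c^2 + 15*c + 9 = (c + 3)*(c^2 + 4*c + 3) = (c + 1)*(c + 3)*(c + 3)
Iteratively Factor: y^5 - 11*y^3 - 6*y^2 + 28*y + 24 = (y + 2)*(y^4 - 2*y^3 - 7*y^2 + 8*y + 12) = (y - 2)*(y + 2)*(y^3 - 7*y - 6) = (y - 2)*(y + 1)*(y + 2)*(y^2 - y - 6) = (y - 2)*(y + 1)*(y + 2)^2*(y - 3)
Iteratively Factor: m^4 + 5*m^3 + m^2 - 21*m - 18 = (m + 3)*(m^3 + 2*m^2 - 5*m - 6) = (m + 3)^2*(m^2 - m - 2) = (m - 2)*(m + 3)^2*(m + 1)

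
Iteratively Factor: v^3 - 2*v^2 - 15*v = (v - 5)*(v^2 + 3*v) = (v - 5)*(v + 3)*(v)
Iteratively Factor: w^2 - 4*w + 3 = (w - 3)*(w - 1)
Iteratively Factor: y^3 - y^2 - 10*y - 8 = (y + 1)*(y^2 - 2*y - 8) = (y + 1)*(y + 2)*(y - 4)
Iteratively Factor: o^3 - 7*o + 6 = (o + 3)*(o^2 - 3*o + 2) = (o - 1)*(o + 3)*(o - 2)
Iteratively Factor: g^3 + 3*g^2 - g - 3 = (g + 1)*(g^2 + 2*g - 3) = (g + 1)*(g + 3)*(g - 1)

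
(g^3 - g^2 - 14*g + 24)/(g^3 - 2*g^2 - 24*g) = (g^2 - 5*g + 6)/(g*(g - 6))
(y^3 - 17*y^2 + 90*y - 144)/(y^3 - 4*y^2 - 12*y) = (y^2 - 11*y + 24)/(y*(y + 2))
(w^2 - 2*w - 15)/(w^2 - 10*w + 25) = (w + 3)/(w - 5)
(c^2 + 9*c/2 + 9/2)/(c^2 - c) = (2*c^2 + 9*c + 9)/(2*c*(c - 1))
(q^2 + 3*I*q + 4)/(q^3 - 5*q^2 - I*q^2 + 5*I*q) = (q + 4*I)/(q*(q - 5))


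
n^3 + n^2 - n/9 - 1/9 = (n - 1/3)*(n + 1/3)*(n + 1)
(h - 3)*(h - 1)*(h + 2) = h^3 - 2*h^2 - 5*h + 6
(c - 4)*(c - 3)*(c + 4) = c^3 - 3*c^2 - 16*c + 48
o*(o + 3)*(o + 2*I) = o^3 + 3*o^2 + 2*I*o^2 + 6*I*o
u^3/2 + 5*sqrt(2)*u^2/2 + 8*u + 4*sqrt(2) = (u/2 + sqrt(2))*(u + sqrt(2))*(u + 2*sqrt(2))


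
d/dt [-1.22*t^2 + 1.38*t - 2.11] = 1.38 - 2.44*t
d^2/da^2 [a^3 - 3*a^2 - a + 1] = 6*a - 6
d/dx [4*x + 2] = 4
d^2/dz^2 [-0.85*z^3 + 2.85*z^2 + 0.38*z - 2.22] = 5.7 - 5.1*z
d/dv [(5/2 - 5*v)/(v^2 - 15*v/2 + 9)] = 5*(4*v^2 - 4*v - 21)/(4*v^4 - 60*v^3 + 297*v^2 - 540*v + 324)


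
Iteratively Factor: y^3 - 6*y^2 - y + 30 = (y - 3)*(y^2 - 3*y - 10) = (y - 5)*(y - 3)*(y + 2)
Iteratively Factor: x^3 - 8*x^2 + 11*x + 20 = (x - 4)*(x^2 - 4*x - 5) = (x - 5)*(x - 4)*(x + 1)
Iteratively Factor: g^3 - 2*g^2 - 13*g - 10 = (g - 5)*(g^2 + 3*g + 2) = (g - 5)*(g + 2)*(g + 1)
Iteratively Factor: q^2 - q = (q)*(q - 1)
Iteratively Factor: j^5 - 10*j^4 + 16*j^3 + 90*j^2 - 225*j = (j - 5)*(j^4 - 5*j^3 - 9*j^2 + 45*j) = (j - 5)^2*(j^3 - 9*j) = j*(j - 5)^2*(j^2 - 9) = j*(j - 5)^2*(j + 3)*(j - 3)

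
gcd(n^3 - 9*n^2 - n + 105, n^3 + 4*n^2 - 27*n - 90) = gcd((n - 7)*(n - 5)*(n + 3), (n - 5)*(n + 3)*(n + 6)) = n^2 - 2*n - 15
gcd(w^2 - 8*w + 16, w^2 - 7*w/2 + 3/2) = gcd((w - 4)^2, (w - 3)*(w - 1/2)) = 1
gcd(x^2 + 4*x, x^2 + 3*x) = x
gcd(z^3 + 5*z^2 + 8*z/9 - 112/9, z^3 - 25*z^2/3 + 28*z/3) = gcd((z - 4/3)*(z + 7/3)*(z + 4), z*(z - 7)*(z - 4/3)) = z - 4/3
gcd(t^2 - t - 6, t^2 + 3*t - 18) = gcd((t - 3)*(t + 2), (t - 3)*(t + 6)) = t - 3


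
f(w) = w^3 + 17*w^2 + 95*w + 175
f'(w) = 3*w^2 + 34*w + 95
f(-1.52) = 66.36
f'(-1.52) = 50.25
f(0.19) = 193.67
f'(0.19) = 101.57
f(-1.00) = 96.00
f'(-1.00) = 64.00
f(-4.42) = 0.87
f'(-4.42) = 3.33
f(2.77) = 589.84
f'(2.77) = 212.20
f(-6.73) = 0.81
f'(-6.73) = 2.06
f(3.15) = 674.19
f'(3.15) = 231.87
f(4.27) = 968.46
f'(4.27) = 294.88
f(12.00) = 5491.00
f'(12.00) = 935.00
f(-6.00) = 1.00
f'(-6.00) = -1.00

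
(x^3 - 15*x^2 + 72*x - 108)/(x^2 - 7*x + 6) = (x^2 - 9*x + 18)/(x - 1)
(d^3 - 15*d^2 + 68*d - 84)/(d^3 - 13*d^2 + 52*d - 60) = (d - 7)/(d - 5)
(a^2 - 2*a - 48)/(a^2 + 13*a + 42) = (a - 8)/(a + 7)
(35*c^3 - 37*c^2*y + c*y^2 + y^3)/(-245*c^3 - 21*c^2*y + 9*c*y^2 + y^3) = (-c + y)/(7*c + y)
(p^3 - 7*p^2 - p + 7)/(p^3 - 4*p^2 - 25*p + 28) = (p + 1)/(p + 4)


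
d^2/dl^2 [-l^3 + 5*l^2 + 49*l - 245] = 10 - 6*l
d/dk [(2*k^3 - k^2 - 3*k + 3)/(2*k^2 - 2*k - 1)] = (4*k^4 - 8*k^3 + 2*k^2 - 10*k + 9)/(4*k^4 - 8*k^3 + 4*k + 1)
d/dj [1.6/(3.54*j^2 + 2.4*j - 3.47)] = (-11.328*j - 3.84)/(3.54*j^2 + 2.4*j - 3.47)^2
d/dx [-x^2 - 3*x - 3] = -2*x - 3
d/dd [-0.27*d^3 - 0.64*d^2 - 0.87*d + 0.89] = -0.81*d^2 - 1.28*d - 0.87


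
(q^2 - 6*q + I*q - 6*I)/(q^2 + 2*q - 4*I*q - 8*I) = (q^2 + q*(-6 + I) - 6*I)/(q^2 + q*(2 - 4*I) - 8*I)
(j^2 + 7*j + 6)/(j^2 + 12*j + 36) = (j + 1)/(j + 6)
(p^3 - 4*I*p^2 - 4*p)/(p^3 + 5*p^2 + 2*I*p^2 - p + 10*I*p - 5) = p*(p^2 - 4*I*p - 4)/(p^3 + p^2*(5 + 2*I) + p*(-1 + 10*I) - 5)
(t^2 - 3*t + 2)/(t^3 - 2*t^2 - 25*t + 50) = (t - 1)/(t^2 - 25)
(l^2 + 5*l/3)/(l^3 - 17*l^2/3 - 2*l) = (3*l + 5)/(3*l^2 - 17*l - 6)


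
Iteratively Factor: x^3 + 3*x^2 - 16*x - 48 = (x + 3)*(x^2 - 16) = (x - 4)*(x + 3)*(x + 4)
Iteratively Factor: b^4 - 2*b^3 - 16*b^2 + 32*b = (b - 4)*(b^3 + 2*b^2 - 8*b) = b*(b - 4)*(b^2 + 2*b - 8) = b*(b - 4)*(b + 4)*(b - 2)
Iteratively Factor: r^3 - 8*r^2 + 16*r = (r)*(r^2 - 8*r + 16) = r*(r - 4)*(r - 4)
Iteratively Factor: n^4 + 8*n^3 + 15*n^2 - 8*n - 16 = (n - 1)*(n^3 + 9*n^2 + 24*n + 16) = (n - 1)*(n + 4)*(n^2 + 5*n + 4) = (n - 1)*(n + 4)^2*(n + 1)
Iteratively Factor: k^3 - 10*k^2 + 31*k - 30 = (k - 5)*(k^2 - 5*k + 6) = (k - 5)*(k - 2)*(k - 3)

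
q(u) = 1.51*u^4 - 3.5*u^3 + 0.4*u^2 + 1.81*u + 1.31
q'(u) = 6.04*u^3 - 10.5*u^2 + 0.8*u + 1.81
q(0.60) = 1.98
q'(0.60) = -0.19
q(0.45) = 1.95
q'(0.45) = 0.59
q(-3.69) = 455.88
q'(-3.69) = -447.58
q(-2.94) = 201.20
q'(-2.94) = -244.79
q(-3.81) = 511.98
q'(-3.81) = -487.71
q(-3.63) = 429.61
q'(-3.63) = -428.36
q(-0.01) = 1.29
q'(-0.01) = 1.80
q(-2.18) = 69.63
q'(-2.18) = -112.41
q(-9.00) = 12476.03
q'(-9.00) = -5259.05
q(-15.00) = 88320.41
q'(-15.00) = -22757.69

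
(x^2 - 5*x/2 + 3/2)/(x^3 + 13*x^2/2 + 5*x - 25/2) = (2*x - 3)/(2*x^2 + 15*x + 25)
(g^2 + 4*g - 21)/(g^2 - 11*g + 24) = (g + 7)/(g - 8)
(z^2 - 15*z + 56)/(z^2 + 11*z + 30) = (z^2 - 15*z + 56)/(z^2 + 11*z + 30)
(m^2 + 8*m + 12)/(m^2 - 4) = (m + 6)/(m - 2)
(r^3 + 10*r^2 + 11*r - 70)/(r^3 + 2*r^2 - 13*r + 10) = (r + 7)/(r - 1)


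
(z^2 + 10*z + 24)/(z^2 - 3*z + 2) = (z^2 + 10*z + 24)/(z^2 - 3*z + 2)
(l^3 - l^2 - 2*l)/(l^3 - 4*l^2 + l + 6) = l/(l - 3)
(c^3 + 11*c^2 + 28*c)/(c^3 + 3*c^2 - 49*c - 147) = c*(c + 4)/(c^2 - 4*c - 21)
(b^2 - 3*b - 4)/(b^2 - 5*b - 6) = (b - 4)/(b - 6)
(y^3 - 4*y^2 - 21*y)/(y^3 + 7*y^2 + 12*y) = (y - 7)/(y + 4)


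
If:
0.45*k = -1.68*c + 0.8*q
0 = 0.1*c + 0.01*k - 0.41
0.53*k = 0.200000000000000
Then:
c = 4.06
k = 0.38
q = 8.74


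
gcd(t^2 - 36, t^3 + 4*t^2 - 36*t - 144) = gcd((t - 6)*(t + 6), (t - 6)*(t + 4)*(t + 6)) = t^2 - 36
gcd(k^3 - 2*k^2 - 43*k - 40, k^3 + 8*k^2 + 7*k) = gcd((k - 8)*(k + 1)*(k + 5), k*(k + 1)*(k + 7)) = k + 1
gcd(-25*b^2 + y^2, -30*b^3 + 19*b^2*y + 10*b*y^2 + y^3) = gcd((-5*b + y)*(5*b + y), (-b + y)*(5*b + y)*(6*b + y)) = 5*b + y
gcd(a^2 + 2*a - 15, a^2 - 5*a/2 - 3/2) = a - 3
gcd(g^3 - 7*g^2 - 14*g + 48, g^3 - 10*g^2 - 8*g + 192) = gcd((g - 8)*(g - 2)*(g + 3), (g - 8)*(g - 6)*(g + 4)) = g - 8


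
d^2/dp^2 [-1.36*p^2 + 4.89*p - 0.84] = -2.72000000000000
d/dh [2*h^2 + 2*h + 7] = 4*h + 2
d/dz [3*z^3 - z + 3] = 9*z^2 - 1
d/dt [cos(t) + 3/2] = -sin(t)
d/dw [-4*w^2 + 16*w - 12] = 16 - 8*w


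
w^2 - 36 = (w - 6)*(w + 6)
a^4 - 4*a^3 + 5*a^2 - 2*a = a*(a - 2)*(a - 1)^2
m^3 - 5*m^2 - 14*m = m*(m - 7)*(m + 2)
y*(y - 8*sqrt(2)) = y^2 - 8*sqrt(2)*y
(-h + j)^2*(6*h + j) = 6*h^3 - 11*h^2*j + 4*h*j^2 + j^3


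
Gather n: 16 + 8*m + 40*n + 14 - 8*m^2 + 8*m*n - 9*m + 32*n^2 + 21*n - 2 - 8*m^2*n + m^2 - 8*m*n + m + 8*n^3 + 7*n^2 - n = -7*m^2 + 8*n^3 + 39*n^2 + n*(60 - 8*m^2) + 28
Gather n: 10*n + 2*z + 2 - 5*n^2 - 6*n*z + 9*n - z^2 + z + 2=-5*n^2 + n*(19 - 6*z) - z^2 + 3*z + 4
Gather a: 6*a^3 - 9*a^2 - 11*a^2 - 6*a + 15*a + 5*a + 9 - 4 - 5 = 6*a^3 - 20*a^2 + 14*a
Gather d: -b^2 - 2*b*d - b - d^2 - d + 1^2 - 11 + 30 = -b^2 - b - d^2 + d*(-2*b - 1) + 20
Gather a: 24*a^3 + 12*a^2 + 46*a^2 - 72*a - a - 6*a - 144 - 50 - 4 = 24*a^3 + 58*a^2 - 79*a - 198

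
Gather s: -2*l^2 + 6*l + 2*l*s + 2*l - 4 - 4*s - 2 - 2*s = -2*l^2 + 8*l + s*(2*l - 6) - 6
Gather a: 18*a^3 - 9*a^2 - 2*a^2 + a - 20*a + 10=18*a^3 - 11*a^2 - 19*a + 10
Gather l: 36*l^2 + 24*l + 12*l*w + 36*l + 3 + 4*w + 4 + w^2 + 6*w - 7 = 36*l^2 + l*(12*w + 60) + w^2 + 10*w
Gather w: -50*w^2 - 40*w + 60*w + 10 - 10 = -50*w^2 + 20*w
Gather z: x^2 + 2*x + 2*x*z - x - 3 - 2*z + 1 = x^2 + x + z*(2*x - 2) - 2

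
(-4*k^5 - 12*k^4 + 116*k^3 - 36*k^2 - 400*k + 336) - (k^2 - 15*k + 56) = -4*k^5 - 12*k^4 + 116*k^3 - 37*k^2 - 385*k + 280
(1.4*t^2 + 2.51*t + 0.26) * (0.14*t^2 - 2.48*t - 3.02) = 0.196*t^4 - 3.1206*t^3 - 10.4164*t^2 - 8.225*t - 0.7852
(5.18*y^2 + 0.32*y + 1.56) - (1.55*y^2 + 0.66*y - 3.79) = 3.63*y^2 - 0.34*y + 5.35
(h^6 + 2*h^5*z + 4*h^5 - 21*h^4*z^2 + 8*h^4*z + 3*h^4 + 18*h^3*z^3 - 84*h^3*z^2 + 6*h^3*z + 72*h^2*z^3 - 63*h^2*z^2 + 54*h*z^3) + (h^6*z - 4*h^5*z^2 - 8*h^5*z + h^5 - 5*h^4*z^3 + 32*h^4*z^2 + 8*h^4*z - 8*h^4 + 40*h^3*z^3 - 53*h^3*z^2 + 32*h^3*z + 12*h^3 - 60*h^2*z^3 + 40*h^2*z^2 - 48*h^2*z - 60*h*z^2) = h^6*z + h^6 - 4*h^5*z^2 - 6*h^5*z + 5*h^5 - 5*h^4*z^3 + 11*h^4*z^2 + 16*h^4*z - 5*h^4 + 58*h^3*z^3 - 137*h^3*z^2 + 38*h^3*z + 12*h^3 + 12*h^2*z^3 - 23*h^2*z^2 - 48*h^2*z + 54*h*z^3 - 60*h*z^2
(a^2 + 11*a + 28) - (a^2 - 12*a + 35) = 23*a - 7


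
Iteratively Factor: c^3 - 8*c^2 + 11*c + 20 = (c - 4)*(c^2 - 4*c - 5) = (c - 5)*(c - 4)*(c + 1)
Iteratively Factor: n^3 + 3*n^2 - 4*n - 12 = (n + 3)*(n^2 - 4) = (n + 2)*(n + 3)*(n - 2)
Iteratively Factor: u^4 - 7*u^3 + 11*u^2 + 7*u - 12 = (u + 1)*(u^3 - 8*u^2 + 19*u - 12) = (u - 1)*(u + 1)*(u^2 - 7*u + 12) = (u - 3)*(u - 1)*(u + 1)*(u - 4)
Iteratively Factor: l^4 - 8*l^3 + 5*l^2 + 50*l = (l - 5)*(l^3 - 3*l^2 - 10*l) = (l - 5)^2*(l^2 + 2*l) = l*(l - 5)^2*(l + 2)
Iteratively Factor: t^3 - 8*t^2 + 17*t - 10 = (t - 1)*(t^2 - 7*t + 10) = (t - 5)*(t - 1)*(t - 2)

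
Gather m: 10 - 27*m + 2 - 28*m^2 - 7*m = -28*m^2 - 34*m + 12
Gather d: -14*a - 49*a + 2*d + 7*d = -63*a + 9*d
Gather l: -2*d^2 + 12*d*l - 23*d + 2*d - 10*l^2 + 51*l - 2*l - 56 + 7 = -2*d^2 - 21*d - 10*l^2 + l*(12*d + 49) - 49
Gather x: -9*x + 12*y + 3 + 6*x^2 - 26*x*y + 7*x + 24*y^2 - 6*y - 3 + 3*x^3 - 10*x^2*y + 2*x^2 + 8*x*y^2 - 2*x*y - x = 3*x^3 + x^2*(8 - 10*y) + x*(8*y^2 - 28*y - 3) + 24*y^2 + 6*y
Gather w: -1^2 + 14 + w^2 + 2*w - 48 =w^2 + 2*w - 35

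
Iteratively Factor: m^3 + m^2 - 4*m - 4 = (m + 1)*(m^2 - 4) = (m + 1)*(m + 2)*(m - 2)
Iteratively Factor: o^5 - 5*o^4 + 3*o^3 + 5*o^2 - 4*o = (o - 4)*(o^4 - o^3 - o^2 + o) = (o - 4)*(o + 1)*(o^3 - 2*o^2 + o) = o*(o - 4)*(o + 1)*(o^2 - 2*o + 1) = o*(o - 4)*(o - 1)*(o + 1)*(o - 1)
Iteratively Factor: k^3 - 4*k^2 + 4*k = (k - 2)*(k^2 - 2*k) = (k - 2)^2*(k)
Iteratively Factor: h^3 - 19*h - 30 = (h + 2)*(h^2 - 2*h - 15) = (h - 5)*(h + 2)*(h + 3)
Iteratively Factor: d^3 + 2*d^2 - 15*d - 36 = (d + 3)*(d^2 - d - 12) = (d - 4)*(d + 3)*(d + 3)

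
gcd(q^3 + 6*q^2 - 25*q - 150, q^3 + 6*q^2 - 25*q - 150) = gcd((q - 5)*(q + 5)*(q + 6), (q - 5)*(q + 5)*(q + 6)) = q^3 + 6*q^2 - 25*q - 150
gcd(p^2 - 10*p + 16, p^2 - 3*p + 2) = p - 2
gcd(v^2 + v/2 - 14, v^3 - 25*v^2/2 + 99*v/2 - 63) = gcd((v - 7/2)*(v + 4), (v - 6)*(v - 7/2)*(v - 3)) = v - 7/2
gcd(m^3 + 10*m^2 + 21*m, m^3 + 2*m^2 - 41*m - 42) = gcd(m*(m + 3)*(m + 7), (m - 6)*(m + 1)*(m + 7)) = m + 7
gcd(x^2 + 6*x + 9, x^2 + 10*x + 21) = x + 3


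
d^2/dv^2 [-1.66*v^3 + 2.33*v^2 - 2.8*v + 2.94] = 4.66 - 9.96*v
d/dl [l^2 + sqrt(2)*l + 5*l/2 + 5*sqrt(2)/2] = 2*l + sqrt(2) + 5/2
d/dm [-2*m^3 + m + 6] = 1 - 6*m^2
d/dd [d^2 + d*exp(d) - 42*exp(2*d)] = d*exp(d) + 2*d - 84*exp(2*d) + exp(d)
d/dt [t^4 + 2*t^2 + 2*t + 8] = 4*t^3 + 4*t + 2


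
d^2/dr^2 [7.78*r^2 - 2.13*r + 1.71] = 15.5600000000000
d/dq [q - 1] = 1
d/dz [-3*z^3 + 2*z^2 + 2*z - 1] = -9*z^2 + 4*z + 2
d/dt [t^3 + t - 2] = 3*t^2 + 1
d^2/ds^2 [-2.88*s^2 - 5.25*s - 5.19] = -5.76000000000000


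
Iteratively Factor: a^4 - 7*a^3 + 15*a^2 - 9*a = (a)*(a^3 - 7*a^2 + 15*a - 9) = a*(a - 3)*(a^2 - 4*a + 3) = a*(a - 3)*(a - 1)*(a - 3)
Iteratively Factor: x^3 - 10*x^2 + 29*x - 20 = (x - 1)*(x^2 - 9*x + 20) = (x - 4)*(x - 1)*(x - 5)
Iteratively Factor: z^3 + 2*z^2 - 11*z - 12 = (z + 1)*(z^2 + z - 12) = (z - 3)*(z + 1)*(z + 4)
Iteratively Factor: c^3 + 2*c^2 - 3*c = (c)*(c^2 + 2*c - 3) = c*(c + 3)*(c - 1)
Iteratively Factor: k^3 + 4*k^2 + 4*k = (k)*(k^2 + 4*k + 4) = k*(k + 2)*(k + 2)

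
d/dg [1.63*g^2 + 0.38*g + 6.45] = 3.26*g + 0.38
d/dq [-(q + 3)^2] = -2*q - 6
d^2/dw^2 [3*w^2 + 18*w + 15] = 6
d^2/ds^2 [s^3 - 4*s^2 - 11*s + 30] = 6*s - 8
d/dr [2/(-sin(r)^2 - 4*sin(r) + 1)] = 4*(sin(r) + 2)*cos(r)/(4*sin(r) - cos(r)^2)^2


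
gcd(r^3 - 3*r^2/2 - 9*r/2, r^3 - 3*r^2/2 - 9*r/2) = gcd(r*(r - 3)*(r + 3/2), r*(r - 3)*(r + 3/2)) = r^3 - 3*r^2/2 - 9*r/2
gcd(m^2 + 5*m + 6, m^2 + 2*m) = m + 2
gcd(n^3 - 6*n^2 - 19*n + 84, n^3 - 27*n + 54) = n - 3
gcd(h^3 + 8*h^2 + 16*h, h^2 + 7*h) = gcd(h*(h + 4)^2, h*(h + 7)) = h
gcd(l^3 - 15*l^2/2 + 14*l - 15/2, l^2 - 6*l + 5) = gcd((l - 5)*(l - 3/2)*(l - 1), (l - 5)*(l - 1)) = l^2 - 6*l + 5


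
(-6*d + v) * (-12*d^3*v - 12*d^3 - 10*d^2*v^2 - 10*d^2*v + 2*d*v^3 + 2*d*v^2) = 72*d^4*v + 72*d^4 + 48*d^3*v^2 + 48*d^3*v - 22*d^2*v^3 - 22*d^2*v^2 + 2*d*v^4 + 2*d*v^3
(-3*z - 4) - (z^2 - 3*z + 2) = -z^2 - 6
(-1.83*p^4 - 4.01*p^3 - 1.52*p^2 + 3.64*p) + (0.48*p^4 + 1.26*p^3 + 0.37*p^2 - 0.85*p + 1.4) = -1.35*p^4 - 2.75*p^3 - 1.15*p^2 + 2.79*p + 1.4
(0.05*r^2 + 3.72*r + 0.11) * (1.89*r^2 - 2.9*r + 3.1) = 0.0945*r^4 + 6.8858*r^3 - 10.4251*r^2 + 11.213*r + 0.341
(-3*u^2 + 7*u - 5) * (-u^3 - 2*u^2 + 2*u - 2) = 3*u^5 - u^4 - 15*u^3 + 30*u^2 - 24*u + 10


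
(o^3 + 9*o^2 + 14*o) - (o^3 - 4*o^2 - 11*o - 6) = 13*o^2 + 25*o + 6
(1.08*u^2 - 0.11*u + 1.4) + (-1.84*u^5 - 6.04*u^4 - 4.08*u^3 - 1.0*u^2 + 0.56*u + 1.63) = -1.84*u^5 - 6.04*u^4 - 4.08*u^3 + 0.0800000000000001*u^2 + 0.45*u + 3.03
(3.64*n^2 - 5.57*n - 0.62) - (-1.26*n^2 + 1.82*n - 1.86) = 4.9*n^2 - 7.39*n + 1.24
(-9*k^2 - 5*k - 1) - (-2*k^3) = 2*k^3 - 9*k^2 - 5*k - 1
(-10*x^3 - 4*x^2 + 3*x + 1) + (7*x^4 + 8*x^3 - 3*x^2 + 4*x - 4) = 7*x^4 - 2*x^3 - 7*x^2 + 7*x - 3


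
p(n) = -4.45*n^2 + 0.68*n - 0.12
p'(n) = 0.68 - 8.9*n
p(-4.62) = -98.24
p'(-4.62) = 41.80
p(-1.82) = -16.10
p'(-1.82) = 16.88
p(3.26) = -45.20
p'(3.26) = -28.33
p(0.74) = -2.05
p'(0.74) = -5.91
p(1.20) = -5.71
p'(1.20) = -10.00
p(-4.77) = -104.61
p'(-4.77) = 43.13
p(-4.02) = -74.77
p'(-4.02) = 36.46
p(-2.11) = -21.37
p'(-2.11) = 19.46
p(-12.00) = -649.08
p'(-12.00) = 107.48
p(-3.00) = -42.21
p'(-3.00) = 27.38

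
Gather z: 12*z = 12*z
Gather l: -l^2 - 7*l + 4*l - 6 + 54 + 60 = -l^2 - 3*l + 108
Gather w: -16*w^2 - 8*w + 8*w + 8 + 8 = 16 - 16*w^2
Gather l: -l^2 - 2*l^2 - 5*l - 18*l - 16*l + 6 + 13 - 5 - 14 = -3*l^2 - 39*l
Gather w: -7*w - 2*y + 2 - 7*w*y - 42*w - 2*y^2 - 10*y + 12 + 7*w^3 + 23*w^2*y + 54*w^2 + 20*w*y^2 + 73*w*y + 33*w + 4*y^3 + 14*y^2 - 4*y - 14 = 7*w^3 + w^2*(23*y + 54) + w*(20*y^2 + 66*y - 16) + 4*y^3 + 12*y^2 - 16*y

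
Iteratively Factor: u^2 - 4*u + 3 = (u - 1)*(u - 3)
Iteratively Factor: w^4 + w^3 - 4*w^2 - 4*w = (w - 2)*(w^3 + 3*w^2 + 2*w) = (w - 2)*(w + 2)*(w^2 + w) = w*(w - 2)*(w + 2)*(w + 1)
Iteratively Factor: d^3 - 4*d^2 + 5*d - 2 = (d - 2)*(d^2 - 2*d + 1) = (d - 2)*(d - 1)*(d - 1)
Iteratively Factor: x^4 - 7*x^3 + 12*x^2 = (x)*(x^3 - 7*x^2 + 12*x) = x*(x - 3)*(x^2 - 4*x) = x^2*(x - 3)*(x - 4)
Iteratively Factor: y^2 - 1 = (y + 1)*(y - 1)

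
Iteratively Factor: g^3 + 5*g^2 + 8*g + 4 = (g + 2)*(g^2 + 3*g + 2) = (g + 1)*(g + 2)*(g + 2)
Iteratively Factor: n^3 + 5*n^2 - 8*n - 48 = (n + 4)*(n^2 + n - 12) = (n + 4)^2*(n - 3)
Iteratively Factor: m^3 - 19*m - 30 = (m - 5)*(m^2 + 5*m + 6) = (m - 5)*(m + 3)*(m + 2)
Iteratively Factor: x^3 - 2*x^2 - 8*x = (x + 2)*(x^2 - 4*x) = x*(x + 2)*(x - 4)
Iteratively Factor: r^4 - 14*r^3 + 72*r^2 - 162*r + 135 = (r - 3)*(r^3 - 11*r^2 + 39*r - 45) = (r - 5)*(r - 3)*(r^2 - 6*r + 9) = (r - 5)*(r - 3)^2*(r - 3)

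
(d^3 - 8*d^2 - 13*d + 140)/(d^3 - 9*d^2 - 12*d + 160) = (d - 7)/(d - 8)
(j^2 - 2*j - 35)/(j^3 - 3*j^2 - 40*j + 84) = (j + 5)/(j^2 + 4*j - 12)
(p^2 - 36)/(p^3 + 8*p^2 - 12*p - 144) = (p - 6)/(p^2 + 2*p - 24)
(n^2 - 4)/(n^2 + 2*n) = (n - 2)/n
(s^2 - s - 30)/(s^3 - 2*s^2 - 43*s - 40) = (s - 6)/(s^2 - 7*s - 8)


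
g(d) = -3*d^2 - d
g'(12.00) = -73.00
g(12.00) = -444.00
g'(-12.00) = 71.00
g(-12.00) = -420.00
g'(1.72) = -11.32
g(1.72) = -10.60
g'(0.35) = -3.10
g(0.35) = -0.72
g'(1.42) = -9.52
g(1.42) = -7.47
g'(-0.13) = -0.22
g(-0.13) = 0.08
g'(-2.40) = 13.40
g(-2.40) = -14.88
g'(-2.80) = 15.80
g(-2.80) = -20.72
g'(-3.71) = 21.26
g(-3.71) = -37.58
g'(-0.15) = -0.10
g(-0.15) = 0.08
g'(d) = -6*d - 1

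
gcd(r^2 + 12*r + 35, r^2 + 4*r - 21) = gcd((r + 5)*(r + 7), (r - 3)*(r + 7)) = r + 7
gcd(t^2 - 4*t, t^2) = t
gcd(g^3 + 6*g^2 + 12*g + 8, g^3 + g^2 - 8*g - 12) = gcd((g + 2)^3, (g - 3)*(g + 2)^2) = g^2 + 4*g + 4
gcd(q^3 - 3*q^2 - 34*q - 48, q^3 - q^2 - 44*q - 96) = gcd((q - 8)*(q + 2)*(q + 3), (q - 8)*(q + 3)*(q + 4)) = q^2 - 5*q - 24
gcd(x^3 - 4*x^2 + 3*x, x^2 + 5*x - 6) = x - 1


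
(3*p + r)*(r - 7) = 3*p*r - 21*p + r^2 - 7*r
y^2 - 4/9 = (y - 2/3)*(y + 2/3)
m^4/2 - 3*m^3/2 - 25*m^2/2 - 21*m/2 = m*(m/2 + 1/2)*(m - 7)*(m + 3)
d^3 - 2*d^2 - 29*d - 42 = (d - 7)*(d + 2)*(d + 3)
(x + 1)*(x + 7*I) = x^2 + x + 7*I*x + 7*I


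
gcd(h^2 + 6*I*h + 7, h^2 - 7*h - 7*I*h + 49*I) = 1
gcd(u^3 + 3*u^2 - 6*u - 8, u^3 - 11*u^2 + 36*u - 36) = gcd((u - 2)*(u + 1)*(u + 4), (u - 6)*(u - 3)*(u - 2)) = u - 2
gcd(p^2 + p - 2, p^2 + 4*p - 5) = p - 1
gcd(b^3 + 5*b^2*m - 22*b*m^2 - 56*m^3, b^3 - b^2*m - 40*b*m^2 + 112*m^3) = b^2 + 3*b*m - 28*m^2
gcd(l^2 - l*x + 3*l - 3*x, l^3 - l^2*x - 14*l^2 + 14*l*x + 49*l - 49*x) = -l + x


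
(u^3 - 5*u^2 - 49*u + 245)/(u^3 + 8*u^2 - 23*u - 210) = (u - 7)/(u + 6)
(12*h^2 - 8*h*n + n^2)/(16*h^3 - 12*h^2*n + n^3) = (6*h - n)/(8*h^2 - 2*h*n - n^2)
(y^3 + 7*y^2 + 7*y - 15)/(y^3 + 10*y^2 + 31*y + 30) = (y - 1)/(y + 2)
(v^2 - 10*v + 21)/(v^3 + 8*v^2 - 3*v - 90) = (v - 7)/(v^2 + 11*v + 30)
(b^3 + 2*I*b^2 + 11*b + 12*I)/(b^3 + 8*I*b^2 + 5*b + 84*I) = (b + I)/(b + 7*I)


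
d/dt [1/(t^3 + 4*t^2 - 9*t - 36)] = (-3*t^2 - 8*t + 9)/(t^3 + 4*t^2 - 9*t - 36)^2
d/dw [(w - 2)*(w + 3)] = 2*w + 1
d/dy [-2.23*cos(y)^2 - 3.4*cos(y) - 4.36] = (4.46*cos(y) + 3.4)*sin(y)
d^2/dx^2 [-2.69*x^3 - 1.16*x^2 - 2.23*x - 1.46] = -16.14*x - 2.32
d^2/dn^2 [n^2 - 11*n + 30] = 2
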